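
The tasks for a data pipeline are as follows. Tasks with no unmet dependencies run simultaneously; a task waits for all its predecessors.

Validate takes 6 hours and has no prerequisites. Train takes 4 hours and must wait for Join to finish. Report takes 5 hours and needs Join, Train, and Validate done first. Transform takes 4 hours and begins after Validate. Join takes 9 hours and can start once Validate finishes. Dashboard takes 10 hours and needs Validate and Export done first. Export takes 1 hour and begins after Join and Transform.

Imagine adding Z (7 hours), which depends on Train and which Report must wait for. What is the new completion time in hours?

Originally the data pipeline takes 26 hours.
With Z inserted, Report now waits for max(Join, Train, Validate, Z).
New critical path: Validate→Join→Train→Z→Report = 6+9+4+7+5 = 31 ⇒ 31 hours.

31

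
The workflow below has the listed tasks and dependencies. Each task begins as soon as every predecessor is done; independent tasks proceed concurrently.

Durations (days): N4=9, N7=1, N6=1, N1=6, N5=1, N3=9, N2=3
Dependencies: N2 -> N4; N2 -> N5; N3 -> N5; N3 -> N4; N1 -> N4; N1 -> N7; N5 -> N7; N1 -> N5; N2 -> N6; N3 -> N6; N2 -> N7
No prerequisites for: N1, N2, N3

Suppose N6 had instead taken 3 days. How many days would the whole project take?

18

Actual critical path: N3→N4 = 9+9 = 18 ⇒ 18 days.
N6 is off the critical path — its longest chain is 10 days, giving 8 of slack.
No other chain overtakes it, so the finish is 18 days.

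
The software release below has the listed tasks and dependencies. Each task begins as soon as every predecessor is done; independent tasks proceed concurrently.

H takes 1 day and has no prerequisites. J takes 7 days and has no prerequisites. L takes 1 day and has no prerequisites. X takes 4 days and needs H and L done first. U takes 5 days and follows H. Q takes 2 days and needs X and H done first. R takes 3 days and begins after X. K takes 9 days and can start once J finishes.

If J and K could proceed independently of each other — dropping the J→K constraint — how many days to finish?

9

With the dependency in place, J→K = 7+9 = 16 sets the finish at 16 days.
Without J→K, K's earliest start moves from 7 to 0.
The longest chain is now K = 9 = 9, so the project takes 9 days.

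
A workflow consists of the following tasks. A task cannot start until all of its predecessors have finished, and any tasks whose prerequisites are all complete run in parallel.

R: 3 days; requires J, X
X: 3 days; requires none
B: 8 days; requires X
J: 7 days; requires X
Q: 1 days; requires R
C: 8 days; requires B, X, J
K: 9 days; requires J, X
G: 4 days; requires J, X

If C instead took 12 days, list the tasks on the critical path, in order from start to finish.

Actual critical path: X→B→C = 3+8+8 = 19 ⇒ 19 days.
Since C is critical, the +4 change carries straight to that chain (now 23 days).
No other chain overtakes it, so the finish is 23 days.

X, B, C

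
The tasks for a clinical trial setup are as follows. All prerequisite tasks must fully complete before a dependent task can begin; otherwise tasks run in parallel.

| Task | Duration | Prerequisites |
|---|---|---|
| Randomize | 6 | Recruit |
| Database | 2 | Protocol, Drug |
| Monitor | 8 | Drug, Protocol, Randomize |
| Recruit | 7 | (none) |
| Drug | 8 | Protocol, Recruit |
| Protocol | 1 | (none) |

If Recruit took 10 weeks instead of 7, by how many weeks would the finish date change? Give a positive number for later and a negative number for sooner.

Critical path before the change: Recruit→Drug→Monitor = 7+8+8 = 23 giving 23 weeks.
Recruit is on the critical path; changing it to 10 makes that path 26 weeks.
The critical path is still Recruit→Drug→Monitor; finish is now 26 weeks.
Change in finish: 26 − 23 = +3 weeks.

3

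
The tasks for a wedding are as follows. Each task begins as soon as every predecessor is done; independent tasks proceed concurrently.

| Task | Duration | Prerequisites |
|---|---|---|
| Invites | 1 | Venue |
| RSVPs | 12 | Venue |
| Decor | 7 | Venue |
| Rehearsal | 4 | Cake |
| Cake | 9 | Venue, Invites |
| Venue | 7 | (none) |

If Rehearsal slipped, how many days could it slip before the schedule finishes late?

Venue→Invites→Cake→Rehearsal = 7+1+9+4 = 21 sets the makespan at 21 days.
Rehearsal finishes as early as 21 and must finish by 21.
Float = 21 − 21 = 0.

0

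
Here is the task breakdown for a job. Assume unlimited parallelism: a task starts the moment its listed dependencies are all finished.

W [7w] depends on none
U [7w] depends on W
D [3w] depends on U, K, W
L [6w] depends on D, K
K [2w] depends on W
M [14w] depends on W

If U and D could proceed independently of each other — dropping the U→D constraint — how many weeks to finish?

21

With the dependency in place, W→U→D→L = 7+7+3+6 = 23 sets the finish at 23 weeks.
Without U→D, D's earliest start moves from 14 to 9.
New critical path: W→M = 7+14 = 21 ⇒ 21 weeks.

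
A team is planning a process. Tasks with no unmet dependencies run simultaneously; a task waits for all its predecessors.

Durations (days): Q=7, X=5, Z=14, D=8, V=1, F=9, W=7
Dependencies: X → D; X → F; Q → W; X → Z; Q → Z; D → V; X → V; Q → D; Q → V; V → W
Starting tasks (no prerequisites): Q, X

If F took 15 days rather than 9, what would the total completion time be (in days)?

23

Actual critical path: Q→D→V→W = 7+8+1+7 = 23 ⇒ 23 days.
The longest path through F is only 14 days, so F has float 9.
No other chain overtakes it, so the finish is 23 days.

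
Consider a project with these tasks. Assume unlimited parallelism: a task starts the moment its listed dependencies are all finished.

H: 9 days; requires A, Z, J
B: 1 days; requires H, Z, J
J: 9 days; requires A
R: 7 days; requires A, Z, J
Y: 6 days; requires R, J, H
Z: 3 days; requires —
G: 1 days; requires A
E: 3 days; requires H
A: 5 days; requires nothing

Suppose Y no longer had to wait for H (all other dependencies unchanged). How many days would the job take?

27

Original critical path: A→J→H→Y = 5+9+9+6 = 29 ⇒ 29 days.
Without H→Y, Y's earliest start moves from 23 to 21.
New critical path: A→J→R→Y = 5+9+7+6 = 27 ⇒ 27 days.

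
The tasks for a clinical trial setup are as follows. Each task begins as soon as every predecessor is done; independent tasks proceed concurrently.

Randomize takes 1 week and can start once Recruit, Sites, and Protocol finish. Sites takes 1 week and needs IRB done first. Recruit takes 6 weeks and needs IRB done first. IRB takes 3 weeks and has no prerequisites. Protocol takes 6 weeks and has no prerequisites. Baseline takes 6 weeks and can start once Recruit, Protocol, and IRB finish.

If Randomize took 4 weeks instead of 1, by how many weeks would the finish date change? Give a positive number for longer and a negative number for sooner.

0

Critical path before the change: IRB→Recruit→Baseline = 3+6+6 = 15 giving 15 weeks.
Randomize has 5 weeks of float (longest path through it is 10).
No other chain overtakes it, so the finish is 15 weeks.
Change in finish: 15 − 15 = +0 weeks.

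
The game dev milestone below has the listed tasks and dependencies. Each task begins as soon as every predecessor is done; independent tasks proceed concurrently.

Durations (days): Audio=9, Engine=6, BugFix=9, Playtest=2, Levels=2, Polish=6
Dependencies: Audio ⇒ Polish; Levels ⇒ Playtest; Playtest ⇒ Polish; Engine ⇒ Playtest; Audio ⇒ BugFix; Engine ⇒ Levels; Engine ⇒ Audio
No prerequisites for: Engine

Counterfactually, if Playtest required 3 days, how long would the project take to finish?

The binding path is Engine→Audio→BugFix = 6+9+9 = 24; finish at 24 days.
The longest path through Playtest is only 16 days, so Playtest has float 8.
No other chain overtakes it, so the finish is 24 days.

24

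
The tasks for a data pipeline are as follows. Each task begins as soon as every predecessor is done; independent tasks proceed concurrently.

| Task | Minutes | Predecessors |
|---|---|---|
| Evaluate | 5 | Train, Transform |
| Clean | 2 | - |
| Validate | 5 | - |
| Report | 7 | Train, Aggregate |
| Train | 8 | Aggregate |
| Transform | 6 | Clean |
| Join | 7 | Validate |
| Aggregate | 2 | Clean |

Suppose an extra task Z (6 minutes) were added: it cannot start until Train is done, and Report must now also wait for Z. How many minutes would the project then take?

Originally the project takes 19 minutes.
With Z inserted, Report now waits for max(Train, Aggregate, Z).
New critical path: Clean→Aggregate→Train→Z→Report = 2+2+8+6+7 = 25 ⇒ 25 minutes.

25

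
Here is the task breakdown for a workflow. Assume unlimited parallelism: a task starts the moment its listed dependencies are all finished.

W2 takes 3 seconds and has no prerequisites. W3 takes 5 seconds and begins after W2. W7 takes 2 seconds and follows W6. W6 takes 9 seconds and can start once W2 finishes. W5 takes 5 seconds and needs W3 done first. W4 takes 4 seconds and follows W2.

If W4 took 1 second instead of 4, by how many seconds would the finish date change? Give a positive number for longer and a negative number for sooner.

0

Critical path before the change: W2→W6→W7 = 3+9+2 = 14 giving 14 seconds.
W4 is off the critical path — its longest chain is 7 seconds, giving 7 of slack.
No other chain overtakes it, so the finish is 14 seconds.
Change in finish: 14 − 14 = +0 seconds.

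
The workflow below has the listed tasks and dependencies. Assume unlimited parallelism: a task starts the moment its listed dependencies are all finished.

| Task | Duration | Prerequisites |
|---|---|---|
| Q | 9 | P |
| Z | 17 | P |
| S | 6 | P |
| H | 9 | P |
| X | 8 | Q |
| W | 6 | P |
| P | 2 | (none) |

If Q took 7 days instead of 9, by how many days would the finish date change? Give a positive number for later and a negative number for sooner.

0

Actual critical path: P→Q→X = 2+9+8 = 19 ⇒ 19 days.
Since Q is critical, the -2 change carries straight to that chain (now 17 days).
New critical path: P→Z = 2+17 = 19 ⇒ 19 days.
Change in finish: 19 − 19 = +0 days.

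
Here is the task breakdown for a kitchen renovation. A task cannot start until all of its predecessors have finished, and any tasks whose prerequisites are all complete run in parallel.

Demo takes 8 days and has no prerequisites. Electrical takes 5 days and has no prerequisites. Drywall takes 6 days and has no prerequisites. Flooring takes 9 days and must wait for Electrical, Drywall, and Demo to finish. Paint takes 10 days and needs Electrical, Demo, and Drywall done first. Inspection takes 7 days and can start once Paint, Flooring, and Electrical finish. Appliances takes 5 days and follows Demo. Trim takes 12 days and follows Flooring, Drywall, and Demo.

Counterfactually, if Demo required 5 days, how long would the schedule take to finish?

27

Actual critical path: Demo→Flooring→Trim = 8+9+12 = 29 ⇒ 29 days.
Demo is on the critical path; changing it to 5 makes that path 26 days.
Now Drywall→Flooring→Trim = 6+9+12 = 27 is longest, so the finish becomes 27 days.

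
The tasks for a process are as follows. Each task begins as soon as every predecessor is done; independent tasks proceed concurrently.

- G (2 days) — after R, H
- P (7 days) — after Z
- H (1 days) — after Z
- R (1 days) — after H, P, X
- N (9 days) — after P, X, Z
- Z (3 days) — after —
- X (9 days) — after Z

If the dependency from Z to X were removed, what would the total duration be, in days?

Original critical path: Z→X→N = 3+9+9 = 21 ⇒ 21 days.
Without Z→X, X's earliest start moves from 3 to 0.
New critical path: Z→P→N = 3+7+9 = 19 ⇒ 19 days.

19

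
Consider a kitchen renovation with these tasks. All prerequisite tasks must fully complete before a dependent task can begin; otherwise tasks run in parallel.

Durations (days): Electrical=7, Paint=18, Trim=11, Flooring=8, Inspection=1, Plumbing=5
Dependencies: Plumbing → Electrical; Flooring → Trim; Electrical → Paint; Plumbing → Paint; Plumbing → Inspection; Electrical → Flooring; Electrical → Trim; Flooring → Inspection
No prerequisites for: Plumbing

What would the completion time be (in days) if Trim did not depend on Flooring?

30

With the dependency in place, Plumbing→Electrical→Flooring→Trim = 5+7+8+11 = 31 sets the finish at 31 days.
Without Flooring→Trim, Trim's earliest start moves from 20 to 12.
New critical path: Plumbing→Electrical→Paint = 5+7+18 = 30 ⇒ 30 days.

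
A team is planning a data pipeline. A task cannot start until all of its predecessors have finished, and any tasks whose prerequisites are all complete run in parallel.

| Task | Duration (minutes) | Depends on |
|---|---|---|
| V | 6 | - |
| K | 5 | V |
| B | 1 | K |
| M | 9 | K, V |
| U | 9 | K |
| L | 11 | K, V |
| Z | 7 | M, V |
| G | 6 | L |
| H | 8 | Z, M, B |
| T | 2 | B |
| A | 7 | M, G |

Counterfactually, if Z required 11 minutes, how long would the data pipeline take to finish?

39

The binding path is V→K→M→Z→H = 6+5+9+7+8 = 35; finish at 35 minutes.
Since Z is critical, the +4 change carries straight to that chain (now 39 minutes).
The critical path is still V→K→M→Z→H; finish is now 39 minutes.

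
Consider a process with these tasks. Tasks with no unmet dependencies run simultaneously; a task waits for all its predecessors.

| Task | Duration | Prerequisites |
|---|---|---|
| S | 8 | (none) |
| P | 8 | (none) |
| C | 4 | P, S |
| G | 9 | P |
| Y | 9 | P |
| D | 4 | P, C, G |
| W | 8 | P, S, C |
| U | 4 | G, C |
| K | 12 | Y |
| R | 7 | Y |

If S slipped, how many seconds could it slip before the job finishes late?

9

Critical path: P→Y→K = 8+9+12 = 29, so the finish is 29 seconds.
The longest chain containing S totals 20 seconds.
Slack of S = 9 − 0 = 9 seconds.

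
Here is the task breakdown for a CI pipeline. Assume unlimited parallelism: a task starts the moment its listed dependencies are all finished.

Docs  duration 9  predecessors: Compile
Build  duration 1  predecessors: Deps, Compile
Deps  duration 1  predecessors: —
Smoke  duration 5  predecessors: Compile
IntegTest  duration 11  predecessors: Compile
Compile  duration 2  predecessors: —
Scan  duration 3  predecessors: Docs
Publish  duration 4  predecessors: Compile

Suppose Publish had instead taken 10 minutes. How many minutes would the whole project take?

Actual critical path: Compile→Docs→Scan = 2+9+3 = 14 ⇒ 14 minutes.
Publish has 8 minutes of float (longest path through it is 6).
That remains the longest chain; total 14 minutes.

14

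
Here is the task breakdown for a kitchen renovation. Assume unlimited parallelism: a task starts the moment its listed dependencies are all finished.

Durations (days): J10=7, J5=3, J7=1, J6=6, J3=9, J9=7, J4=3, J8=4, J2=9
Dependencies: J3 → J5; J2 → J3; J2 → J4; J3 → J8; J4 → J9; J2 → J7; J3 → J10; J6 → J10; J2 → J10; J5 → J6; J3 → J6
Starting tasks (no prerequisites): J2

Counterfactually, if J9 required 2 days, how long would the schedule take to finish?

Critical path before the change: J2→J3→J5→J6→J10 = 9+9+3+6+7 = 34 giving 34 days.
J9 is off the critical path — its longest chain is 19 days, giving 15 of slack.
The critical path is still J2→J3→J5→J6→J10; finish is now 34 days.

34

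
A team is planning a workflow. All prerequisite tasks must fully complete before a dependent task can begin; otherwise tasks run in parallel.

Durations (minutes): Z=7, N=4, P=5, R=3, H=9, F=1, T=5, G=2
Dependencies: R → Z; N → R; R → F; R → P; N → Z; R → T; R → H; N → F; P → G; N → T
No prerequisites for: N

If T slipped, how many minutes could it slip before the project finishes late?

N→R→H = 4+3+9 = 16 sets the makespan at 16 minutes.
T finishes as early as 12 and must finish by 16.
So T can slip 16 − 12 = 4 minutes.

4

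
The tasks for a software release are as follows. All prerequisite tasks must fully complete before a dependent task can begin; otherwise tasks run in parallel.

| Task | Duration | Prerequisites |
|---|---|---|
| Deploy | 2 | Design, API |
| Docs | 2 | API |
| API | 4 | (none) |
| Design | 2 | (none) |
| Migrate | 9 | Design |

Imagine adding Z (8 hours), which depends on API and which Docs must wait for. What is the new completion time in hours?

14

Originally the software release takes 11 hours.
With Z inserted, Docs now waits for max(API, Z).
New critical path: API→Z→Docs = 4+8+2 = 14 ⇒ 14 hours.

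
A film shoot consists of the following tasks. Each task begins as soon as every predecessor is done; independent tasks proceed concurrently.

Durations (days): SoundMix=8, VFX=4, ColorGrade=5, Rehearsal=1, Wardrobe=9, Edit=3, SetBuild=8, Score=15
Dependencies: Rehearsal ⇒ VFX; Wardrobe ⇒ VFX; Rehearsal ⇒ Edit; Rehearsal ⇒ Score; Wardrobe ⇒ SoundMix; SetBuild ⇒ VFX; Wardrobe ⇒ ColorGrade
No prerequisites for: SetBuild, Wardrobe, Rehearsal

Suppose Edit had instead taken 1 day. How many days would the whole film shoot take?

Baseline: Wardrobe→SoundMix = 9+8 = 17 → 17 days.
Edit has 13 days of float (longest path through it is 4).
That remains the longest chain; total 17 days.

17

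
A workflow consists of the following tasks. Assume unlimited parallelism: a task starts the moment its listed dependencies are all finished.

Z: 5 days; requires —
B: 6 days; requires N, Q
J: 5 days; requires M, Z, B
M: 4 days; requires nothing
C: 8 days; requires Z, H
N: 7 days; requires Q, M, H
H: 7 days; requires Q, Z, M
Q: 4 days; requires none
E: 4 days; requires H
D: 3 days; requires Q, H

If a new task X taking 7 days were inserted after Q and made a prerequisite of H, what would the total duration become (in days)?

Originally the schedule takes 30 days.
With X inserted, H now waits for max(Q, Z, M, X).
New critical path: Q→X→H→N→B→J = 4+7+7+7+6+5 = 36 ⇒ 36 days.

36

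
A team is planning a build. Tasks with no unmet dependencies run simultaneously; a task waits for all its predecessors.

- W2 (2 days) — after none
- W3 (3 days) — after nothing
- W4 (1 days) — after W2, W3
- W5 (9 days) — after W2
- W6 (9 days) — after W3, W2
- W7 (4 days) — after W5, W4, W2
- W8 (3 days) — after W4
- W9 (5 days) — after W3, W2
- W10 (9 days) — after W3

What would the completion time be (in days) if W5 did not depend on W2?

13

Original critical path: W2→W5→W7 = 2+9+4 = 15 ⇒ 15 days.
Without W2→W5, W5's earliest start moves from 2 to 0.
New critical path: W5→W7 = 9+4 = 13 ⇒ 13 days.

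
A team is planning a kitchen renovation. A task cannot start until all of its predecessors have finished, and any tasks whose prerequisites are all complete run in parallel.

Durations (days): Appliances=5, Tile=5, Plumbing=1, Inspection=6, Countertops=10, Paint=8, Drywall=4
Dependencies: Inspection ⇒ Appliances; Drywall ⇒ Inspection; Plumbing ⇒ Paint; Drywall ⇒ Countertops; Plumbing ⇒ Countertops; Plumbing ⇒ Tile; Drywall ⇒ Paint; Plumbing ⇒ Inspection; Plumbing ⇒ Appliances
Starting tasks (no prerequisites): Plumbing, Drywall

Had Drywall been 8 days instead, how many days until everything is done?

The binding path is Drywall→Inspection→Appliances = 4+6+5 = 15; finish at 15 days.
Drywall is on the critical path; changing it to 8 makes that path 19 days.
The critical path is still Drywall→Inspection→Appliances; finish is now 19 days.

19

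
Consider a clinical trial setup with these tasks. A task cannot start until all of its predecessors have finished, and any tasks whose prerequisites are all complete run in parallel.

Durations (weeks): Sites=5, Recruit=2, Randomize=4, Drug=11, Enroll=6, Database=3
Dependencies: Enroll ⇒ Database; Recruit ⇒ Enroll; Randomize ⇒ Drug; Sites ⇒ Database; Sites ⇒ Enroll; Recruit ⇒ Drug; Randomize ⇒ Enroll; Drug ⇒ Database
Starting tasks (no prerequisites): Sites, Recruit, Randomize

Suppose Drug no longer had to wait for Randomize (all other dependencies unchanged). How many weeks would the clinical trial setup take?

Original critical path: Randomize→Drug→Database = 4+11+3 = 18 ⇒ 18 weeks.
Without Randomize→Drug, Drug's earliest start moves from 4 to 2.
After: Recruit→Drug→Database = 2+11+3 = 16 → 16 weeks.

16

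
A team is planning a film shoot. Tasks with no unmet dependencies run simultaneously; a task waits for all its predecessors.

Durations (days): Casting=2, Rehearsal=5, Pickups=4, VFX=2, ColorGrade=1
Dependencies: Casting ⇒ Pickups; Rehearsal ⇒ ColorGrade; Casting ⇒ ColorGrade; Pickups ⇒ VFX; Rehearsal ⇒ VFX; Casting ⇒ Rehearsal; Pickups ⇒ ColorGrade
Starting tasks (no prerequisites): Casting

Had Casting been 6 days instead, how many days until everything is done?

As given, the longest chain is Casting→Rehearsal→VFX = 2+5+2 = 9, so the finish is 9 days.
Casting lies on that path, so at 6 days the path becomes 13 days.
The critical path is still Casting→Rehearsal→VFX; finish is now 13 days.

13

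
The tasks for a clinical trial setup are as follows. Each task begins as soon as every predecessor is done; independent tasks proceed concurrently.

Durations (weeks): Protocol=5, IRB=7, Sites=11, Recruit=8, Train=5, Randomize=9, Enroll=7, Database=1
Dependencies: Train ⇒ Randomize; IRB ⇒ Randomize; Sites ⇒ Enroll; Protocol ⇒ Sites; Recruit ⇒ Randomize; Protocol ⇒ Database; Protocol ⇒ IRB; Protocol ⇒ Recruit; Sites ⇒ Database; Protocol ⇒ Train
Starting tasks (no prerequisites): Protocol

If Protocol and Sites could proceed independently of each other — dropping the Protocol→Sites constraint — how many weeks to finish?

22

With the dependency in place, Protocol→Sites→Enroll = 5+11+7 = 23 sets the finish at 23 weeks.
Without Protocol→Sites, Sites's earliest start moves from 5 to 0.
New critical path: Protocol→Recruit→Randomize = 5+8+9 = 22 ⇒ 22 weeks.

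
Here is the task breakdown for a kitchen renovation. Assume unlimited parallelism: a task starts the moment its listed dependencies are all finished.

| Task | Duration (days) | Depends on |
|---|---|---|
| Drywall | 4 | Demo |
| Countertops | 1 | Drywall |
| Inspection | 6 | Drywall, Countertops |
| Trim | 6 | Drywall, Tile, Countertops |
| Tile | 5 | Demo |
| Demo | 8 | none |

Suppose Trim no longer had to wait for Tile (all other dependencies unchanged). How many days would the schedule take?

With the dependency in place, Demo→Drywall→Countertops→Inspection = 8+4+1+6 = 19 sets the finish at 19 days.
Dropping Tile→Trim doesn't change Trim's earliest start (13); another predecessor still binds.
The longest chain is now Demo→Drywall→Countertops→Inspection = 8+4+1+6 = 19, so the schedule takes 19 days.

19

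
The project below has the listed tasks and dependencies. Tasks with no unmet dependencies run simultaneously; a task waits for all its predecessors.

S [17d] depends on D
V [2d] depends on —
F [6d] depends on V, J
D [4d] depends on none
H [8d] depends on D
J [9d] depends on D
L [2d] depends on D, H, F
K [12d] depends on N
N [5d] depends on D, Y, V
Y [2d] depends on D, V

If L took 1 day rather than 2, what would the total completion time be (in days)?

23

As given, the longest chain is D→Y→N→K = 4+2+5+12 = 23, so the finish is 23 days.
L has 2 days of float (longest path through it is 21).
No other chain overtakes it, so the finish is 23 days.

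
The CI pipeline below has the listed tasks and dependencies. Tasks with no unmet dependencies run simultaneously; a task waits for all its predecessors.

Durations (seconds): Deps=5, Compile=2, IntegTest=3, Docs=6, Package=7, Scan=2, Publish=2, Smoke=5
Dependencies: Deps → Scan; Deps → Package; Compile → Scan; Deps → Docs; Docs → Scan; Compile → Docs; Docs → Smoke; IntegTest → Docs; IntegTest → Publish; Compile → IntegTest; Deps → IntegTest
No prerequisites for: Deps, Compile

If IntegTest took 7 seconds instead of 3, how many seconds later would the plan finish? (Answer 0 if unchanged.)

Actual critical path: Deps→IntegTest→Docs→Smoke = 5+3+6+5 = 19 ⇒ 19 seconds.
Since IntegTest is critical, the +4 change carries straight to that chain (now 23 seconds).
No other chain overtakes it, so the finish is 23 seconds.
Change in finish: 23 − 19 = +4 seconds.

4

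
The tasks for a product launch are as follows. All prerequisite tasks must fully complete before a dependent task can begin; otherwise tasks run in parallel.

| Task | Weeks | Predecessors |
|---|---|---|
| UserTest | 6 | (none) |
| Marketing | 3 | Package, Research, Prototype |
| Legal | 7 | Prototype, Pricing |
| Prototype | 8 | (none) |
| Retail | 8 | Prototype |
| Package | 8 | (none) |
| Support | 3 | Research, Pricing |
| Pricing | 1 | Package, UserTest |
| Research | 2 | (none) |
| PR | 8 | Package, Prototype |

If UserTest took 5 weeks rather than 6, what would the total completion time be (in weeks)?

Actual critical path: Prototype→PR = 8+8 = 16 ⇒ 16 weeks.
UserTest has 2 weeks of float (longest path through it is 14).
No other chain overtakes it, so the finish is 16 weeks.

16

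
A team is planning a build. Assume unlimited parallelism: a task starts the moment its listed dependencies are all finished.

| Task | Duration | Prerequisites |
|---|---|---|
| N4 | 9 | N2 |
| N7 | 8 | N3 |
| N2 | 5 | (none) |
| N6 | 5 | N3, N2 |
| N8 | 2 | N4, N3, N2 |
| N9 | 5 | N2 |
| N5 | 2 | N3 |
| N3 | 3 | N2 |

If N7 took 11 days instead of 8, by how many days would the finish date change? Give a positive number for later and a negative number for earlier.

3

The binding path is N2→N3→N7 = 5+3+8 = 16; finish at 16 days.
N7 lies on that path, so at 11 days the path becomes 19 days.
No other chain overtakes it, so the finish is 19 days.
Change in finish: 19 − 16 = +3 days.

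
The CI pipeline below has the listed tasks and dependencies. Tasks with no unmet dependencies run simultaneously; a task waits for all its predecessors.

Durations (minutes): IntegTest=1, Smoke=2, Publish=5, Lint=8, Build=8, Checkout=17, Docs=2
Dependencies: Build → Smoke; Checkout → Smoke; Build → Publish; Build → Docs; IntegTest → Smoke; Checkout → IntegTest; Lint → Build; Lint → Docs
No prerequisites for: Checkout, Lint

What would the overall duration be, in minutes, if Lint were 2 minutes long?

Actual critical path: Lint→Build→Publish = 8+8+5 = 21 ⇒ 21 minutes.
Since Lint is critical, the -6 change carries straight to that chain (now 15 minutes).
Now Checkout→IntegTest→Smoke = 17+1+2 = 20 is longest, so the finish becomes 20 minutes.

20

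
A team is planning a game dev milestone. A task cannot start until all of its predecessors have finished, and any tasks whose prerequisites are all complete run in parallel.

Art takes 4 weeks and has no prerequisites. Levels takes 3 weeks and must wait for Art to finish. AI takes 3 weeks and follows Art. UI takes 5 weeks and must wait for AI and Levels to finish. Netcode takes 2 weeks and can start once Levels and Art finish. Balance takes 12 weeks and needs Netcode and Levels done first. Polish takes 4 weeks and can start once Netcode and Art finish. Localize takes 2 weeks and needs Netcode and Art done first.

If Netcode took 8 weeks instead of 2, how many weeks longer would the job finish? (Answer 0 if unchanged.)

Actual critical path: Art→Levels→Netcode→Balance = 4+3+2+12 = 21 ⇒ 21 weeks.
Netcode lies on that path, so at 8 weeks the path becomes 27 weeks.
That remains the longest chain; total 27 weeks.
Change in finish: 27 − 21 = +6 weeks.

6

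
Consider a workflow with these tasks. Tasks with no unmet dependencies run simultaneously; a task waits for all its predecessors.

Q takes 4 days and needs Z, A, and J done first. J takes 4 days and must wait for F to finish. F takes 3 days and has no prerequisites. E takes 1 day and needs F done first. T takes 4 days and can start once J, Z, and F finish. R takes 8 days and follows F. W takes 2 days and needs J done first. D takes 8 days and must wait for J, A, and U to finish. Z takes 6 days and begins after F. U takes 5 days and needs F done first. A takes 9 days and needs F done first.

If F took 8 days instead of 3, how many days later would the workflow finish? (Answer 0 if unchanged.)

5

Actual critical path: F→A→D = 3+9+8 = 20 ⇒ 20 days.
F lies on that path, so at 8 days the path becomes 25 days.
That remains the longest chain; total 25 days.
Change in finish: 25 − 20 = +5 days.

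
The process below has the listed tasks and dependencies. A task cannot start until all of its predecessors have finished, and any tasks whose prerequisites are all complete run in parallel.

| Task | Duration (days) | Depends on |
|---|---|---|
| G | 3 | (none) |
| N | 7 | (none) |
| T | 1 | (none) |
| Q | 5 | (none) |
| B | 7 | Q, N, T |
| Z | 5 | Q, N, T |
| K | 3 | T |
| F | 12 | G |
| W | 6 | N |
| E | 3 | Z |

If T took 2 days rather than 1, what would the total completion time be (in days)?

Actual critical path: G→F = 3+12 = 15 ⇒ 15 days.
The longest path through T is only 9 days, so T has float 6.
That remains the longest chain; total 15 days.

15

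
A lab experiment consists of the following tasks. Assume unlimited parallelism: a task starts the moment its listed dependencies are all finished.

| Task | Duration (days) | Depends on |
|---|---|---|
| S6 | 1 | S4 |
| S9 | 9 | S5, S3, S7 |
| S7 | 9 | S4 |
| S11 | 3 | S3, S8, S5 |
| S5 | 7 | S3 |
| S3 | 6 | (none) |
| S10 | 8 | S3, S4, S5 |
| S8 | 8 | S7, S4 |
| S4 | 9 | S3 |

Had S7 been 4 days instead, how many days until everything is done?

30

Actual critical path: S3→S4→S7→S8→S11 = 6+9+9+8+3 = 35 ⇒ 35 days.
S7 lies on that path, so at 4 days the path becomes 30 days.
That remains the longest chain; total 30 days.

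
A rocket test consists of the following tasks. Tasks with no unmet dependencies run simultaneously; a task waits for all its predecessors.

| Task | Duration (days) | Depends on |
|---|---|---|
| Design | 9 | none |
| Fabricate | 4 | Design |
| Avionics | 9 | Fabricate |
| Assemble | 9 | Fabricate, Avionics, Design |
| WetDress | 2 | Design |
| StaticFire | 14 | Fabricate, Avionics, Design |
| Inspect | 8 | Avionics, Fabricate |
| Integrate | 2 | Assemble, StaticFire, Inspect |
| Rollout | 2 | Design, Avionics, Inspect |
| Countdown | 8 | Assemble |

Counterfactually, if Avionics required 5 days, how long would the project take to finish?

35

Actual critical path: Design→Fabricate→Avionics→Assemble→Countdown = 9+4+9+9+8 = 39 ⇒ 39 days.
Avionics lies on that path, so at 5 days the path becomes 35 days.
The critical path is still Design→Fabricate→Avionics→Assemble→Countdown; finish is now 35 days.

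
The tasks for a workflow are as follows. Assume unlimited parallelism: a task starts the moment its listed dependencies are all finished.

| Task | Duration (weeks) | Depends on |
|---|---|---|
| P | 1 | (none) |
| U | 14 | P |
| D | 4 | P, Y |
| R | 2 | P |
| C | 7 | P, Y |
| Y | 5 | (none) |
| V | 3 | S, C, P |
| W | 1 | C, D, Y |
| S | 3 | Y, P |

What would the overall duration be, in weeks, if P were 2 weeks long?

Actual critical path: P→U = 1+14 = 15 ⇒ 15 weeks.
Since P is critical, the +1 change carries straight to that chain (now 16 weeks).
That remains the longest chain; total 16 weeks.

16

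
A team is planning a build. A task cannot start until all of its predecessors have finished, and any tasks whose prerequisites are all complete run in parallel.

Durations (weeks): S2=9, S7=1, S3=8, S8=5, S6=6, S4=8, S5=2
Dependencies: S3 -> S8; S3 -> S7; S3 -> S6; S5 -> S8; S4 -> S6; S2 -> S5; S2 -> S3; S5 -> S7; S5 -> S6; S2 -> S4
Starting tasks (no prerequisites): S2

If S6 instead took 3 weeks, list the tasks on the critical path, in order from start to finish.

S2, S3, S8

Actual critical path: S2→S3→S6 = 9+8+6 = 23 ⇒ 23 weeks.
S6 lies on that path, so at 3 weeks the path becomes 20 weeks.
The binding chain switches to S2→S3→S8 = 9+8+5 = 22; finish 22 weeks.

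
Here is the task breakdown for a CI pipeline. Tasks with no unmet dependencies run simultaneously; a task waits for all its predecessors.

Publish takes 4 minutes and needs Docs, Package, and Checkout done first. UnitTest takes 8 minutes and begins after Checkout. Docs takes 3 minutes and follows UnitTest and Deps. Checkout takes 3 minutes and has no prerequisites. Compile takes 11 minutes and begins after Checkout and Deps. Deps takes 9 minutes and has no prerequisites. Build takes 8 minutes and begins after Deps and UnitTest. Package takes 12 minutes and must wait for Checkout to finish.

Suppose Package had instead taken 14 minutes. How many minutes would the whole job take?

As given, the longest chain is Deps→Compile = 9+11 = 20, so the finish is 20 minutes.
Package has 1 minute of float (longest path through it is 19).
Now Checkout→Package→Publish = 3+14+4 = 21 is longest, so the finish becomes 21 minutes.

21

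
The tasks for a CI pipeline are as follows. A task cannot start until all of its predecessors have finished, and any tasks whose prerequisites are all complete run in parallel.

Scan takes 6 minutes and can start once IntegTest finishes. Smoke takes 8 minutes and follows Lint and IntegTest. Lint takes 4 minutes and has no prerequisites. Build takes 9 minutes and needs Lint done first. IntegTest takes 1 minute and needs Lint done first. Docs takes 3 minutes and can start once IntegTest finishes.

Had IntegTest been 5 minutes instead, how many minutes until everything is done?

17

Actual critical path: Lint→IntegTest→Smoke = 4+1+8 = 13 ⇒ 13 minutes.
IntegTest lies on that path, so at 5 minutes the path becomes 17 minutes.
That remains the longest chain; total 17 minutes.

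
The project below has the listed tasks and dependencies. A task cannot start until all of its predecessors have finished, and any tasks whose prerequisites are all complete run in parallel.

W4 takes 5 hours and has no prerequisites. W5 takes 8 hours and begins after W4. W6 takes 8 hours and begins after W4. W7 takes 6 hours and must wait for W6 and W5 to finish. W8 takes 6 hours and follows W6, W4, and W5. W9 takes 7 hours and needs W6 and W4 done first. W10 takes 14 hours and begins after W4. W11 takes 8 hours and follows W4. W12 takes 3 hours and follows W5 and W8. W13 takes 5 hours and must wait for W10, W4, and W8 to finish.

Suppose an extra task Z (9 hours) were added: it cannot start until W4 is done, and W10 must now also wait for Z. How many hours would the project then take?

33

Originally the project takes 24 hours.
With Z inserted, W10 now waits for max(W4, Z).
New critical path: W4→Z→W10→W13 = 5+9+14+5 = 33 ⇒ 33 hours.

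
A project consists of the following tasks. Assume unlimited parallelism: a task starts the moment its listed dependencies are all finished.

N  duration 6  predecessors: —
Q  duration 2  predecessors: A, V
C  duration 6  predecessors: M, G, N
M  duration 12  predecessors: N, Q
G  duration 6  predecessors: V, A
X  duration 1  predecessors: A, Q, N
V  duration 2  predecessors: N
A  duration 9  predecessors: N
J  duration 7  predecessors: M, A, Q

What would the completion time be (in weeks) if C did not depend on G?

Original critical path: N→A→Q→M→J = 6+9+2+12+7 = 36 ⇒ 36 weeks.
Dropping G→C doesn't change C's earliest start (29); another predecessor still binds.
New critical path: N→A→Q→M→J = 6+9+2+12+7 = 36 ⇒ 36 weeks.

36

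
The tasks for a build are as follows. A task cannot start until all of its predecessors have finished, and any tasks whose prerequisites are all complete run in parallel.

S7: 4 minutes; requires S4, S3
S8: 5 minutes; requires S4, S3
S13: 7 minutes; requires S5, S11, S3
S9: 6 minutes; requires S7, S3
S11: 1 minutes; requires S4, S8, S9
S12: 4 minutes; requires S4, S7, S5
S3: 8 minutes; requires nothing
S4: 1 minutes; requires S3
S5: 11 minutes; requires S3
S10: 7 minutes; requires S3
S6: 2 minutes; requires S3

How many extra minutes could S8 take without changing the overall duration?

5

S3→S4→S7→S9→S11→S13 = 8+1+4+6+1+7 = 27 sets the makespan at 27 minutes.
S8 finishes as early as 14 and must finish by 19.
Slack of S8 = 14 − 9 = 5 minutes.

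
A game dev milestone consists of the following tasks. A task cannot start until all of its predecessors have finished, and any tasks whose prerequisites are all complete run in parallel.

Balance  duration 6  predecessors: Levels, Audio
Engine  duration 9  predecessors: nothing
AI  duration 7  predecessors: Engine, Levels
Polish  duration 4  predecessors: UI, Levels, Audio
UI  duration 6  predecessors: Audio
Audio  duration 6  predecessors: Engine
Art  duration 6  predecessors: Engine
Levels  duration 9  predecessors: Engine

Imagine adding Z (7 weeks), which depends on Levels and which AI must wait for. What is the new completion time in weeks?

Originally the project takes 25 weeks.
With Z inserted, AI now waits for max(Engine, Levels, Z).
New critical path: Engine→Levels→Z→AI = 9+9+7+7 = 32 ⇒ 32 weeks.

32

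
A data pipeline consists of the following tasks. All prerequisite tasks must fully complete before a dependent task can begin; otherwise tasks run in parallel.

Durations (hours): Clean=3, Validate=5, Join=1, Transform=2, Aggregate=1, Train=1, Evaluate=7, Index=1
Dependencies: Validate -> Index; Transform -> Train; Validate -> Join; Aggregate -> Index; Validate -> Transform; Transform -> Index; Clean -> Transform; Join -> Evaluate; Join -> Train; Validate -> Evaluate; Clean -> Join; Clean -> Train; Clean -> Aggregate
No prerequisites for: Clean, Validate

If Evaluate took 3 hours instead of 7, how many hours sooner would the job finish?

Actual critical path: Validate→Join→Evaluate = 5+1+7 = 13 ⇒ 13 hours.
Since Evaluate is critical, the -4 change carries straight to that chain (now 9 hours).
No other chain overtakes it, so the finish is 9 hours.
Change in finish: 9 − 13 = -4 hours.

4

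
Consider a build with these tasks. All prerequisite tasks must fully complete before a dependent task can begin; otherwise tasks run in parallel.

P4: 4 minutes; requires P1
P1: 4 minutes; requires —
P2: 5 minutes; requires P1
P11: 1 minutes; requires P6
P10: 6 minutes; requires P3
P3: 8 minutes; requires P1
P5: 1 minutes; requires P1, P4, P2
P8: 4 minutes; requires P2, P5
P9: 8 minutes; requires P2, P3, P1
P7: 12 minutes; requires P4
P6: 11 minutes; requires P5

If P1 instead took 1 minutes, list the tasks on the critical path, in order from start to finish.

P1, P2, P5, P6, P11

Baseline: P1→P2→P5→P6→P11 = 4+5+1+11+1 = 22 → 22 minutes.
P1 lies on that path, so at 1 minute the path becomes 19 minutes.
That remains the longest chain; total 19 minutes.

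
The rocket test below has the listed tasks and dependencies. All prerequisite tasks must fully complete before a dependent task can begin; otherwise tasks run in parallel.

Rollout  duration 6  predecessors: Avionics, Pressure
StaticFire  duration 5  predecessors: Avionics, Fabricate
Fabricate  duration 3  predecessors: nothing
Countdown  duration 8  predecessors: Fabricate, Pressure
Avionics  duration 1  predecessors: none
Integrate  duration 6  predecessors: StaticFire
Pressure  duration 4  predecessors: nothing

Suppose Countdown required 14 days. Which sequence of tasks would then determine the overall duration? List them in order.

Actual critical path: Fabricate→StaticFire→Integrate = 3+5+6 = 14 ⇒ 14 days.
Countdown has 2 days of float (longest path through it is 12).
New critical path: Pressure→Countdown = 4+14 = 18 ⇒ 18 days.

Pressure, Countdown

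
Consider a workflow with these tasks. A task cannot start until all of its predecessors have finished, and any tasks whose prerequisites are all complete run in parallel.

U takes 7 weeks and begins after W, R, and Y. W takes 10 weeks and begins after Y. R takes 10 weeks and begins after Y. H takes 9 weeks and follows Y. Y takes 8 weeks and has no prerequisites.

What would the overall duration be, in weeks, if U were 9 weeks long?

27

As given, the longest chain is Y→R→U = 8+10+7 = 25, so the finish is 25 weeks.
U lies on that path, so at 9 weeks the path becomes 27 weeks.
No other chain overtakes it, so the finish is 27 weeks.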